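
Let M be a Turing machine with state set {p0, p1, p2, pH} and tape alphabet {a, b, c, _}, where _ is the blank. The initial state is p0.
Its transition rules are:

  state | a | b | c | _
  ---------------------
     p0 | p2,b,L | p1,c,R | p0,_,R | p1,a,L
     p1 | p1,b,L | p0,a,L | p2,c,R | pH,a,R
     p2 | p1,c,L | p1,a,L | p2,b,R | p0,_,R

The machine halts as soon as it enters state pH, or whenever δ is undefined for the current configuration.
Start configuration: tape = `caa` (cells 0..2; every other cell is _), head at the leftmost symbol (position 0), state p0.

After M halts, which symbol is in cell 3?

p0 | [c]aa__   read c → write _, move R, go to p0
p0 | _[a]a__   read a → write b, move L, go to p2
p2 | [_]ba__   read _ → write _, move R, go to p0
p0 | _[b]a__   read b → write c, move R, go to p1
p1 | _c[a]__   read a → write b, move L, go to p1
p1 | _[c]b__   read c → write c, move R, go to p2
p2 | _c[b]__   read b → write a, move L, go to p1
p1 | _[c]a__   read c → write c, move R, go to p2
p2 | _c[a]__   read a → write c, move L, go to p1
p1 | _[c]c__   read c → write c, move R, go to p2
p2 | _c[c]__   read c → write b, move R, go to p2
p2 | _cb[_]_   read _ → write _, move R, go to p0
p0 | _cb_[_]   read _ → write a, move L, go to p1
p1 | _cb[_]a   read _ → write a, move R, go to pH
pH | _cba[a]
Cell 3 holds a when M halts.

a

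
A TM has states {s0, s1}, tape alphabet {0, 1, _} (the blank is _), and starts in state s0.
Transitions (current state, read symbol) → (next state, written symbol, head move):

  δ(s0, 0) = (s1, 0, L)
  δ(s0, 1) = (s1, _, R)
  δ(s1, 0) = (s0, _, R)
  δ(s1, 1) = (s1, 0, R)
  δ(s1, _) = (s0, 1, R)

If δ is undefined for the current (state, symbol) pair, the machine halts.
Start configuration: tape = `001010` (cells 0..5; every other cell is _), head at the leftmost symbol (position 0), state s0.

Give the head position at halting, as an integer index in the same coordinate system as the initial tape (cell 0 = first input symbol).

state=s0 head=0 tape=_[0]01010_   (s0,0)→(s1,0,L)
state=s1 head=-1 tape=[_]001010_   (s1,_)→(s0,1,R)
state=s0 head=0 tape=1[0]01010_   (s0,0)→(s1,0,L)
state=s1 head=-1 tape=[1]001010_   (s1,1)→(s1,0,R)
state=s1 head=0 tape=0[0]01010_   (s1,0)→(s0,_,R)
state=s0 head=1 tape=0_[0]1010_   (s0,0)→(s1,0,L)
state=s1 head=0 tape=0[_]01010_   (s1,_)→(s0,1,R)
state=s0 head=1 tape=01[0]1010_   (s0,0)→(s1,0,L)
state=s1 head=0 tape=0[1]01010_   (s1,1)→(s1,0,R)
state=s1 head=1 tape=00[0]1010_   (s1,0)→(s0,_,R)
state=s0 head=2 tape=00_[1]010_   (s0,1)→(s1,_,R)
state=s1 head=3 tape=00__[0]10_   (s1,0)→(s0,_,R)
state=s0 head=4 tape=00___[1]0_   (s0,1)→(s1,_,R)
state=s1 head=5 tape=00____[0]_   (s1,0)→(s0,_,R)
state=s0 head=6 tape=00_____[_]
At halt the head is at cell 6.

6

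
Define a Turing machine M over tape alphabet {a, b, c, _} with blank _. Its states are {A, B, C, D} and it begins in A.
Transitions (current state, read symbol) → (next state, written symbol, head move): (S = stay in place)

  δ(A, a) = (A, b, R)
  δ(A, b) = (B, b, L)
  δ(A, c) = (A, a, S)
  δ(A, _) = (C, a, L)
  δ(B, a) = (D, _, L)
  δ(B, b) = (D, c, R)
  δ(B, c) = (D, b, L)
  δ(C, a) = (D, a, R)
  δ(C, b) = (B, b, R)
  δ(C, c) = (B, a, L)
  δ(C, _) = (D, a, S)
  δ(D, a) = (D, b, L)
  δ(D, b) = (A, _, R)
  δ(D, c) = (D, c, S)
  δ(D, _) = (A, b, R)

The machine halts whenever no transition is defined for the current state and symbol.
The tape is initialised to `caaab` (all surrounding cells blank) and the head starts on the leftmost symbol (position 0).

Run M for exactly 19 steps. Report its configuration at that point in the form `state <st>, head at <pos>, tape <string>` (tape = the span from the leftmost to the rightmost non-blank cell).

state=A head=0 tape=[c]aaab_   (A,c)→(A,a,S)
state=A head=0 tape=[a]aaab_   (A,a)→(A,b,R)
state=A head=1 tape=b[a]aab_   (A,a)→(A,b,R)
state=A head=2 tape=bb[a]ab_   (A,a)→(A,b,R)
state=A head=3 tape=bbb[a]b_   (A,a)→(A,b,R)
state=A head=4 tape=bbbb[b]_   (A,b)→(B,b,L)
state=B head=3 tape=bbb[b]b_   (B,b)→(D,c,R)
state=D head=4 tape=bbbc[b]_   (D,b)→(A,_,R)
state=A head=5 tape=bbbc_[_]   (A,_)→(C,a,L)
state=C head=4 tape=bbbc[_]a   (C,_)→(D,a,S)
state=D head=4 tape=bbbc[a]a   (D,a)→(D,b,L)
state=D head=3 tape=bbb[c]ba   (D,c)→(D,c,S)
state=D head=3 tape=bbb[c]ba   (D,c)→(D,c,S)
state=D head=3 tape=bbb[c]ba   (D,c)→(D,c,S)
state=D head=3 tape=bbb[c]ba   (D,c)→(D,c,S)
state=D head=3 tape=bbb[c]ba   (D,c)→(D,c,S)
state=D head=3 tape=bbb[c]ba   (D,c)→(D,c,S)
state=D head=3 tape=bbb[c]ba   (D,c)→(D,c,S)
state=D head=3 tape=bbb[c]ba   (D,c)→(D,c,S)
state=D head=3 tape=bbb[c]ba
After 19 steps: state D, head at 3, tape bbbcba.

state D, head at 3, tape bbbcba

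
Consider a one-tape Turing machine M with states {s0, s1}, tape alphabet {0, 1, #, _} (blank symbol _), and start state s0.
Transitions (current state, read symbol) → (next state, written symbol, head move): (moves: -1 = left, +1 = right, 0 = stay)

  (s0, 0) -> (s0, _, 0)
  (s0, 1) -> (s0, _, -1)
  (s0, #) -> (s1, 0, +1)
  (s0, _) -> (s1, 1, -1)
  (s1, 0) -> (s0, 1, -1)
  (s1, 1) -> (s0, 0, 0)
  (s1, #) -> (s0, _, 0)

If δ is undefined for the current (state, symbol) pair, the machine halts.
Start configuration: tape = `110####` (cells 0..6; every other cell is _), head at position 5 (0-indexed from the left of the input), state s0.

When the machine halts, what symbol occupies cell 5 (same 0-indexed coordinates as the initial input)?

s0 | _110##[#]#   read # → write 0, move +1, go to s1
s1 | _110##0[#]   read # → write _, move 0, go to s0
s0 | _110##0[_]   read _ → write 1, move -1, go to s1
s1 | _110##[0]1   read 0 → write 1, move -1, go to s0
s0 | _110#[#]11   read # → write 0, move +1, go to s1
s1 | _110#0[1]1   read 1 → write 0, move 0, go to s0
s0 | _110#0[0]1   read 0 → write _, move 0, go to s0
s0 | _110#0[_]1   read _ → write 1, move -1, go to s1
s1 | _110#[0]11   read 0 → write 1, move -1, go to s0
s0 | _110[#]111   read # → write 0, move +1, go to s1
s1 | _1100[1]11   read 1 → write 0, move 0, go to s0
s0 | _1100[0]11   read 0 → write _, move 0, go to s0
s0 | _1100[_]11   read _ → write 1, move -1, go to s1
s1 | _110[0]111   read 0 → write 1, move -1, go to s0
s0 | _11[0]1111   read 0 → write _, move 0, go to s0
s0 | _11[_]1111   read _ → write 1, move -1, go to s1
s1 | _1[1]11111   read 1 → write 0, move 0, go to s0
s0 | _1[0]11111   read 0 → write _, move 0, go to s0
s0 | _1[_]11111   read _ → write 1, move -1, go to s1
s1 | _[1]111111   read 1 → write 0, move 0, go to s0
s0 | _[0]111111   read 0 → write _, move 0, go to s0
s0 | _[_]111111   read _ → write 1, move -1, go to s1
s1 | [_]1111111
Cell 5 holds 1 when M halts.

1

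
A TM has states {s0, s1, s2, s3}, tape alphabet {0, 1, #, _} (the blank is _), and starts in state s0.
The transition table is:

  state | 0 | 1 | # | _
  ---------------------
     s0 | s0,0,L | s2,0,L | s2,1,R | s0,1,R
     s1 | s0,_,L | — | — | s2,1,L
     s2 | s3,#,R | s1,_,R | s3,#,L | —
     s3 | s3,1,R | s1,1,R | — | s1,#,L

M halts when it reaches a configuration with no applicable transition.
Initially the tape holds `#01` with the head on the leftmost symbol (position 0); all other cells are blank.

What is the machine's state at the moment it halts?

s0 | [#]01_   read # → write 1, move R, go to s2
s2 | 1[0]1_   read 0 → write #, move R, go to s3
s3 | 1#[1]_   read 1 → write 1, move R, go to s1
s1 | 1#1[_]   read _ → write 1, move L, go to s2
s2 | 1#[1]1   read 1 → write _, move R, go to s1
s1 | 1#_[1]
No transition is defined for (s1, 1); M halts in state s1.

s1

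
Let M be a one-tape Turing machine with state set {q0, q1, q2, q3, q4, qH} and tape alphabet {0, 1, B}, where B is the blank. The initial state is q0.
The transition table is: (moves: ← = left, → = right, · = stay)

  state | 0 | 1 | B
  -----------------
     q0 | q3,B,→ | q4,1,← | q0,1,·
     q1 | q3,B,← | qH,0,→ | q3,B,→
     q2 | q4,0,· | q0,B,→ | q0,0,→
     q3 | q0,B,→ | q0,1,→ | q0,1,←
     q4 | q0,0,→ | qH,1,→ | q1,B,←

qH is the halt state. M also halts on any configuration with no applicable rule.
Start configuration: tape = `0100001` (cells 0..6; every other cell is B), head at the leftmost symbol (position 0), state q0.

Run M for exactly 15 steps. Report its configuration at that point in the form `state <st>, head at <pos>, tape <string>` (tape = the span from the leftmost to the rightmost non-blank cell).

state q0, head at 2, tape 1B1111

state=q0 head=0 tape=[0]100001   (q0,0)→(q3,B,→)
state=q3 head=1 tape=B[1]00001   (q3,1)→(q0,1,→)
state=q0 head=2 tape=B1[0]0001   (q0,0)→(q3,B,→)
state=q3 head=3 tape=B1B[0]001   (q3,0)→(q0,B,→)
state=q0 head=4 tape=B1BB[0]01   (q0,0)→(q3,B,→)
state=q3 head=5 tape=B1BBB[0]1   (q3,0)→(q0,B,→)
state=q0 head=6 tape=B1BBBB[1]   (q0,1)→(q4,1,←)
state=q4 head=5 tape=B1BBB[B]1   (q4,B)→(q1,B,←)
state=q1 head=4 tape=B1BB[B]B1   (q1,B)→(q3,B,→)
state=q3 head=5 tape=B1BBB[B]1   (q3,B)→(q0,1,←)
state=q0 head=4 tape=B1BB[B]11   (q0,B)→(q0,1,·)
state=q0 head=4 tape=B1BB[1]11   (q0,1)→(q4,1,←)
state=q4 head=3 tape=B1B[B]111   (q4,B)→(q1,B,←)
state=q1 head=2 tape=B1[B]B111   (q1,B)→(q3,B,→)
state=q3 head=3 tape=B1B[B]111   (q3,B)→(q0,1,←)
state=q0 head=2 tape=B1[B]1111
After 15 steps: state q0, head at 2, tape 1B1111.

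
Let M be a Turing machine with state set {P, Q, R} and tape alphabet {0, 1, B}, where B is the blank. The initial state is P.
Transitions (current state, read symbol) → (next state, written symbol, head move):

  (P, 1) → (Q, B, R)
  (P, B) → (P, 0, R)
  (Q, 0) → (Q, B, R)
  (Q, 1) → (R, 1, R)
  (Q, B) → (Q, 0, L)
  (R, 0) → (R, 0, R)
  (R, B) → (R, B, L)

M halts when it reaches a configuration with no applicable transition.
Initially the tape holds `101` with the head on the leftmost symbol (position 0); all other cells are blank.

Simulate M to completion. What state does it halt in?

P | [1]01B   read 1 → write B, move R, go to Q
Q | B[0]1B   read 0 → write B, move R, go to Q
Q | BB[1]B   read 1 → write 1, move R, go to R
R | BB1[B]   read B → write B, move L, go to R
R | BB[1]B
No transition is defined for (R, 1); M halts in state R.

R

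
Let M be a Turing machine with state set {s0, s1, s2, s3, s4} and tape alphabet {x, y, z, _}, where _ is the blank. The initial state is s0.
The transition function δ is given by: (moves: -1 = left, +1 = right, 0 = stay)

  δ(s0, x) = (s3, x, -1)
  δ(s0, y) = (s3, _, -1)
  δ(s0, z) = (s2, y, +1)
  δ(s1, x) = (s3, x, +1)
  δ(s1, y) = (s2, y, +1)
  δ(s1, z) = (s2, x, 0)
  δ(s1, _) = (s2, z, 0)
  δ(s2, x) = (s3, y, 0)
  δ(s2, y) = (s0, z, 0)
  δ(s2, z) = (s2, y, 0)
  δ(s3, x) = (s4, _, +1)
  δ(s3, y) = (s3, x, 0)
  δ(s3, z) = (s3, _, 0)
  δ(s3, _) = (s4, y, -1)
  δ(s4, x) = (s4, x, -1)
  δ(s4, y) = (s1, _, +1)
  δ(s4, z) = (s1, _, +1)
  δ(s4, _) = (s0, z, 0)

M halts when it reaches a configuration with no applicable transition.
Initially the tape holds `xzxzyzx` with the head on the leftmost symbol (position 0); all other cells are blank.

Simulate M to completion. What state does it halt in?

state=s0 head=0 tape=__[x]zxzyzx__   (s0,x)→(s3,x,-1)
state=s3 head=-1 tape=_[_]xzxzyzx__   (s3,_)→(s4,y,-1)
state=s4 head=-2 tape=[_]yxzxzyzx__   (s4,_)→(s0,z,0)
state=s0 head=-2 tape=[z]yxzxzyzx__   (s0,z)→(s2,y,+1)
state=s2 head=-1 tape=y[y]xzxzyzx__   (s2,y)→(s0,z,0)
state=s0 head=-1 tape=y[z]xzxzyzx__   (s0,z)→(s2,y,+1)
state=s2 head=0 tape=yy[x]zxzyzx__   (s2,x)→(s3,y,0)
state=s3 head=0 tape=yy[y]zxzyzx__   (s3,y)→(s3,x,0)
state=s3 head=0 tape=yy[x]zxzyzx__   (s3,x)→(s4,_,+1)
state=s4 head=1 tape=yy_[z]xzyzx__   (s4,z)→(s1,_,+1)
state=s1 head=2 tape=yy__[x]zyzx__   (s1,x)→(s3,x,+1)
state=s3 head=3 tape=yy__x[z]yzx__   (s3,z)→(s3,_,0)
state=s3 head=3 tape=yy__x[_]yzx__   (s3,_)→(s4,y,-1)
state=s4 head=2 tape=yy__[x]yyzx__   (s4,x)→(s4,x,-1)
state=s4 head=1 tape=yy_[_]xyyzx__   (s4,_)→(s0,z,0)
state=s0 head=1 tape=yy_[z]xyyzx__   (s0,z)→(s2,y,+1)
state=s2 head=2 tape=yy_y[x]yyzx__   (s2,x)→(s3,y,0)
state=s3 head=2 tape=yy_y[y]yyzx__   (s3,y)→(s3,x,0)
state=s3 head=2 tape=yy_y[x]yyzx__   (s3,x)→(s4,_,+1)
state=s4 head=3 tape=yy_y_[y]yzx__   (s4,y)→(s1,_,+1)
state=s1 head=4 tape=yy_y__[y]zx__   (s1,y)→(s2,y,+1)
state=s2 head=5 tape=yy_y__y[z]x__   (s2,z)→(s2,y,0)
state=s2 head=5 tape=yy_y__y[y]x__   (s2,y)→(s0,z,0)
state=s0 head=5 tape=yy_y__y[z]x__   (s0,z)→(s2,y,+1)
state=s2 head=6 tape=yy_y__yy[x]__   (s2,x)→(s3,y,0)
state=s3 head=6 tape=yy_y__yy[y]__   (s3,y)→(s3,x,0)
state=s3 head=6 tape=yy_y__yy[x]__   (s3,x)→(s4,_,+1)
state=s4 head=7 tape=yy_y__yy_[_]_   (s4,_)→(s0,z,0)
state=s0 head=7 tape=yy_y__yy_[z]_   (s0,z)→(s2,y,+1)
state=s2 head=8 tape=yy_y__yy_y[_]
No transition is defined for (s2, _); M halts in state s2.

s2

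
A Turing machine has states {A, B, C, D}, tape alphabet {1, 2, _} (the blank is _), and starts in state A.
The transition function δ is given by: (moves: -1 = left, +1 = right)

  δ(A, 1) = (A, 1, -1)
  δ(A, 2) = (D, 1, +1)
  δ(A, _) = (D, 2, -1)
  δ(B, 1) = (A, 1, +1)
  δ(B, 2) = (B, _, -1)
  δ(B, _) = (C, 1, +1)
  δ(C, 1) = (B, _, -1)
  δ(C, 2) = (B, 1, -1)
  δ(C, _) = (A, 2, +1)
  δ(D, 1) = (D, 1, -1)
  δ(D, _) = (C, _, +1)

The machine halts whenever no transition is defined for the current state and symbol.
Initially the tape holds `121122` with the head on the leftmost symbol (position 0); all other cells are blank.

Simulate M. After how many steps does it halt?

state=A head=0 tape=___[1]21122   (A,1)→(A,1,-1)
state=A head=-1 tape=__[_]121122   (A,_)→(D,2,-1)
state=D head=-2 tape=_[_]2121122   (D,_)→(C,_,+1)
state=C head=-1 tape=__[2]121122   (C,2)→(B,1,-1)
state=B head=-2 tape=_[_]1121122   (B,_)→(C,1,+1)
state=C head=-1 tape=_1[1]121122   (C,1)→(B,_,-1)
state=B head=-2 tape=_[1]_121122   (B,1)→(A,1,+1)
state=A head=-1 tape=_1[_]121122   (A,_)→(D,2,-1)
state=D head=-2 tape=_[1]2121122   (D,1)→(D,1,-1)
state=D head=-3 tape=[_]12121122   (D,_)→(C,_,+1)
state=C head=-2 tape=_[1]2121122   (C,1)→(B,_,-1)
state=B head=-3 tape=[_]_2121122   (B,_)→(C,1,+1)
state=C head=-2 tape=1[_]2121122   (C,_)→(A,2,+1)
state=A head=-1 tape=12[2]121122   (A,2)→(D,1,+1)
state=D head=0 tape=121[1]21122   (D,1)→(D,1,-1)
state=D head=-1 tape=12[1]121122   (D,1)→(D,1,-1)
state=D head=-2 tape=1[2]1121122
M halts after 16 transitions.

16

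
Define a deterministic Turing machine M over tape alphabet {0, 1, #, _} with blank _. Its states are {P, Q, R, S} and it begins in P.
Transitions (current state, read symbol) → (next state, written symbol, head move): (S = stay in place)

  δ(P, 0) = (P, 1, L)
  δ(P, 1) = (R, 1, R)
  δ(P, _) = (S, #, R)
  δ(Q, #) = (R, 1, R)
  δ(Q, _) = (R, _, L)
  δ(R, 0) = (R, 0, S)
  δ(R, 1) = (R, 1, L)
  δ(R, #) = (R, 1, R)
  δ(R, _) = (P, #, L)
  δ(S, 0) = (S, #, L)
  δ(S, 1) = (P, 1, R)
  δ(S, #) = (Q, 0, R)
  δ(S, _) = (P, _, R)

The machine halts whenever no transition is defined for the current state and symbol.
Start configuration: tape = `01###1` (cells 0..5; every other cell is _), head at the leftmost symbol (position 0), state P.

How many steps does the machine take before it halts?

19

P | ___[0]1###1   read 0 → write 1, move L, go to P
P | __[_]11###1   read _ → write #, move R, go to S
S | __#[1]1###1   read 1 → write 1, move R, go to P
P | __#1[1]###1   read 1 → write 1, move R, go to R
R | __#11[#]##1   read # → write 1, move R, go to R
R | __#111[#]#1   read # → write 1, move R, go to R
R | __#1111[#]1   read # → write 1, move R, go to R
R | __#11111[1]   read 1 → write 1, move L, go to R
R | __#1111[1]1   read 1 → write 1, move L, go to R
R | __#111[1]11   read 1 → write 1, move L, go to R
R | __#11[1]111   read 1 → write 1, move L, go to R
R | __#1[1]1111   read 1 → write 1, move L, go to R
R | __#[1]11111   read 1 → write 1, move L, go to R
R | __[#]111111   read # → write 1, move R, go to R
R | __1[1]11111   read 1 → write 1, move L, go to R
R | __[1]111111   read 1 → write 1, move L, go to R
R | _[_]1111111   read _ → write #, move L, go to P
P | [_]#1111111   read _ → write #, move R, go to S
S | #[#]1111111   read # → write 0, move R, go to Q
Q | #0[1]111111
M halts after 19 transitions.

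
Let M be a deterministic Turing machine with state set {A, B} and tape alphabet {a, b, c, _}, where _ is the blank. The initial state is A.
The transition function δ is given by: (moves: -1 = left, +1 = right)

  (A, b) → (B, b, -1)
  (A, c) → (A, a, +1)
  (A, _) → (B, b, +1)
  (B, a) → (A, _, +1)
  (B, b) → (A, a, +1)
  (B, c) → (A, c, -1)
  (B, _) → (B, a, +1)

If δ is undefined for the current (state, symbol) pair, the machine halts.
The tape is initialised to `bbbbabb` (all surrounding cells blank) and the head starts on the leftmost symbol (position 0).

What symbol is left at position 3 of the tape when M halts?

a

A | _[b]bbbabb   read b → write b, move -1, go to B
B | [_]bbbbabb   read _ → write a, move +1, go to B
B | a[b]bbbabb   read b → write a, move +1, go to A
A | aa[b]bbabb   read b → write b, move -1, go to B
B | a[a]bbbabb   read a → write _, move +1, go to A
A | a_[b]bbabb   read b → write b, move -1, go to B
B | a[_]bbbabb   read _ → write a, move +1, go to B
B | aa[b]bbabb   read b → write a, move +1, go to A
A | aaa[b]babb   read b → write b, move -1, go to B
B | aa[a]bbabb   read a → write _, move +1, go to A
A | aa_[b]babb   read b → write b, move -1, go to B
B | aa[_]bbabb   read _ → write a, move +1, go to B
B | aaa[b]babb   read b → write a, move +1, go to A
A | aaaa[b]abb   read b → write b, move -1, go to B
B | aaa[a]babb   read a → write _, move +1, go to A
A | aaa_[b]abb   read b → write b, move -1, go to B
B | aaa[_]babb   read _ → write a, move +1, go to B
B | aaaa[b]abb   read b → write a, move +1, go to A
A | aaaaa[a]bb
Cell 3 holds a when M halts.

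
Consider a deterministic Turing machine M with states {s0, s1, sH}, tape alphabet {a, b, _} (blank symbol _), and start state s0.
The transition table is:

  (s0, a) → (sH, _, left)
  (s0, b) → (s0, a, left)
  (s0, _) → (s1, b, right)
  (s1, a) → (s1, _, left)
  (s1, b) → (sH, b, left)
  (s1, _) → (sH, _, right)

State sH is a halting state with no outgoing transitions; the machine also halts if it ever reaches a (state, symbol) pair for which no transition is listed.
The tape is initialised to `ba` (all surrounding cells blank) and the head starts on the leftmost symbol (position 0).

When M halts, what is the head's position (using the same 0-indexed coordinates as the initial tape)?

state=s0 head=0 tape=__[b]a   (s0,b)→(s0,a,left)
state=s0 head=-1 tape=_[_]aa   (s0,_)→(s1,b,right)
state=s1 head=0 tape=_b[a]a   (s1,a)→(s1,_,left)
state=s1 head=-1 tape=_[b]_a   (s1,b)→(sH,b,left)
state=sH head=-2 tape=[_]b_a
At halt the head is at cell -2.

-2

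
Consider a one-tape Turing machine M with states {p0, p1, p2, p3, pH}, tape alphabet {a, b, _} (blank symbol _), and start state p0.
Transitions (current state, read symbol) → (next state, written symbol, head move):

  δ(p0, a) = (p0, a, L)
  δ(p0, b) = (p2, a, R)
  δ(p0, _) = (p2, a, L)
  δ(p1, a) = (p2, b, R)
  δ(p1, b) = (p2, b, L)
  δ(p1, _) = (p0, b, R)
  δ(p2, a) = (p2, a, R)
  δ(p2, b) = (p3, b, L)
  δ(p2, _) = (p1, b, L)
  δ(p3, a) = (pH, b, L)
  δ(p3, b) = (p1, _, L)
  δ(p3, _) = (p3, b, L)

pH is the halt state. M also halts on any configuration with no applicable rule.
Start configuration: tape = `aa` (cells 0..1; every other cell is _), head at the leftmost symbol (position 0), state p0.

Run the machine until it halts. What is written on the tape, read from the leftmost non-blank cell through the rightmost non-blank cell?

babbbb

p0 | ___[a]a_   read a → write a, move L, go to p0
p0 | __[_]aa_   read _ → write a, move L, go to p2
p2 | _[_]aaa_   read _ → write b, move L, go to p1
p1 | [_]baaa_   read _ → write b, move R, go to p0
p0 | b[b]aaa_   read b → write a, move R, go to p2
p2 | ba[a]aa_   read a → write a, move R, go to p2
p2 | baa[a]a_   read a → write a, move R, go to p2
p2 | baaa[a]_   read a → write a, move R, go to p2
p2 | baaaa[_]   read _ → write b, move L, go to p1
p1 | baaa[a]b   read a → write b, move R, go to p2
p2 | baaab[b]   read b → write b, move L, go to p3
p3 | baaa[b]b   read b → write _, move L, go to p1
p1 | baa[a]_b   read a → write b, move R, go to p2
p2 | baab[_]b   read _ → write b, move L, go to p1
p1 | baa[b]bb   read b → write b, move L, go to p2
p2 | ba[a]bbb   read a → write a, move R, go to p2
p2 | baa[b]bb   read b → write b, move L, go to p3
p3 | ba[a]bbb   read a → write b, move L, go to pH
pH | b[a]bbbb
The non-blank tape span at halt is babbbb.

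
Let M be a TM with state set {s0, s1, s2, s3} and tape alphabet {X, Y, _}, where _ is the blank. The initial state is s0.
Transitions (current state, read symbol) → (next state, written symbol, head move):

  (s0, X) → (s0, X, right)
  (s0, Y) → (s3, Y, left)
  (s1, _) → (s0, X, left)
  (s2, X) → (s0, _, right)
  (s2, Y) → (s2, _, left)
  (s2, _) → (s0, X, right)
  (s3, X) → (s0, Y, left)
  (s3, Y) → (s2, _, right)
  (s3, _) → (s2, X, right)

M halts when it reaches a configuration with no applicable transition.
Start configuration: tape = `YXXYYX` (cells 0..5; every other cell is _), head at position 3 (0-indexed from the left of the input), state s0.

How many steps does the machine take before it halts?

9

state=s0 head=3 tape=_YXX[Y]YX   (s0,Y)→(s3,Y,left)
state=s3 head=2 tape=_YX[X]YYX   (s3,X)→(s0,Y,left)
state=s0 head=1 tape=_Y[X]YYYX   (s0,X)→(s0,X,right)
state=s0 head=2 tape=_YX[Y]YYX   (s0,Y)→(s3,Y,left)
state=s3 head=1 tape=_Y[X]YYYX   (s3,X)→(s0,Y,left)
state=s0 head=0 tape=_[Y]YYYYX   (s0,Y)→(s3,Y,left)
state=s3 head=-1 tape=[_]YYYYYX   (s3,_)→(s2,X,right)
state=s2 head=0 tape=X[Y]YYYYX   (s2,Y)→(s2,_,left)
state=s2 head=-1 tape=[X]_YYYYX   (s2,X)→(s0,_,right)
state=s0 head=0 tape=_[_]YYYYX
M halts after 9 transitions.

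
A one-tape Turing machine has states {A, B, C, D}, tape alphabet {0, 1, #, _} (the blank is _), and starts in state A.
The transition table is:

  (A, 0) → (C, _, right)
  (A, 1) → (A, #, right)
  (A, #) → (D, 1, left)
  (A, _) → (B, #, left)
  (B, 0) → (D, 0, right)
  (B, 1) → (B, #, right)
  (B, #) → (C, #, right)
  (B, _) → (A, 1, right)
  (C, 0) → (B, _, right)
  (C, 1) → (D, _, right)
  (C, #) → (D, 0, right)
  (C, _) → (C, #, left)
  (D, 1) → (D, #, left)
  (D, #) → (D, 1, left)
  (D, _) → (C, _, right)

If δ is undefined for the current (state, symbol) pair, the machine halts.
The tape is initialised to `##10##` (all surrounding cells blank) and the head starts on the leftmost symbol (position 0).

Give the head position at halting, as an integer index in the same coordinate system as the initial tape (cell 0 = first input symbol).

A | _[#]#10##   read # → write 1, move left, go to D
D | [_]1#10##   read _ → write _, move right, go to C
C | _[1]#10##   read 1 → write _, move right, go to D
D | __[#]10##   read # → write 1, move left, go to D
D | _[_]110##   read _ → write _, move right, go to C
C | __[1]10##   read 1 → write _, move right, go to D
D | ___[1]0##   read 1 → write #, move left, go to D
D | __[_]#0##   read _ → write _, move right, go to C
C | ___[#]0##   read # → write 0, move right, go to D
D | ___0[0]##
At halt the head is at cell 3.

3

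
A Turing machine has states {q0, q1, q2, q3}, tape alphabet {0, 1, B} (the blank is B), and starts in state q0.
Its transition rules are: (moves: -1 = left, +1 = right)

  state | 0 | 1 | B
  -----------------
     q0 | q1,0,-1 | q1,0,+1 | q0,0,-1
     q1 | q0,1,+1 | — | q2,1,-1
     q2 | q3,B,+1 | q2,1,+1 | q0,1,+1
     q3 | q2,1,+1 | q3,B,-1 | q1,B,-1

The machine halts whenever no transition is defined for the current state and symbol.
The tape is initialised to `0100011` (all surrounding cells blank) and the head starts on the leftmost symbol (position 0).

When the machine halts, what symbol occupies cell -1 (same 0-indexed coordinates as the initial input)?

0

state=q0 head=0 tape=BB[0]100011   (q0,0)→(q1,0,-1)
state=q1 head=-1 tape=B[B]0100011   (q1,B)→(q2,1,-1)
state=q2 head=-2 tape=[B]10100011   (q2,B)→(q0,1,+1)
state=q0 head=-1 tape=1[1]0100011   (q0,1)→(q1,0,+1)
state=q1 head=0 tape=10[0]100011   (q1,0)→(q0,1,+1)
state=q0 head=1 tape=101[1]00011   (q0,1)→(q1,0,+1)
state=q1 head=2 tape=1010[0]0011   (q1,0)→(q0,1,+1)
state=q0 head=3 tape=10101[0]011   (q0,0)→(q1,0,-1)
state=q1 head=2 tape=1010[1]0011
Cell -1 holds 0 when M halts.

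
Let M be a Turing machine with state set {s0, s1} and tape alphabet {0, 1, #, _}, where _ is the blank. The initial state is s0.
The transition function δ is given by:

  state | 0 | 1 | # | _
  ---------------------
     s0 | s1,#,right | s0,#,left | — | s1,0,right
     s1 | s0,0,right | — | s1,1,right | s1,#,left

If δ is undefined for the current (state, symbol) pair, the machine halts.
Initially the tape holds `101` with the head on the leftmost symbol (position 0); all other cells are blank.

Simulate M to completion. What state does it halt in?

s0 | _[1]01_   read 1 → write #, move left, go to s0
s0 | [_]#01_   read _ → write 0, move right, go to s1
s1 | 0[#]01_   read # → write 1, move right, go to s1
s1 | 01[0]1_   read 0 → write 0, move right, go to s0
s0 | 010[1]_   read 1 → write #, move left, go to s0
s0 | 01[0]#_   read 0 → write #, move right, go to s1
s1 | 01#[#]_   read # → write 1, move right, go to s1
s1 | 01#1[_]   read _ → write #, move left, go to s1
s1 | 01#[1]#
No transition is defined for (s1, 1); M halts in state s1.

s1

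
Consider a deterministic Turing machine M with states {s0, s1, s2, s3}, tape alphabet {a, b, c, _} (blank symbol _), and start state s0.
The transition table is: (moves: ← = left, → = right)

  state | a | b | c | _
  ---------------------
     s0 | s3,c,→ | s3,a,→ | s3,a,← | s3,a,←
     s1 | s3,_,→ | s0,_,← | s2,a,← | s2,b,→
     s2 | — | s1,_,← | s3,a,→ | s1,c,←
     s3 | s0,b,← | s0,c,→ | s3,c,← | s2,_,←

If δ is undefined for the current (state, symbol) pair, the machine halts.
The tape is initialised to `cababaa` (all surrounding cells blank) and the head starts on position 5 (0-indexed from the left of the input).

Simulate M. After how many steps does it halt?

state=s0 head=5 tape=___cabab[a]a_   (s0,a)→(s3,c,→)
state=s3 head=6 tape=___cababc[a]_   (s3,a)→(s0,b,←)
state=s0 head=5 tape=___cabab[c]b_   (s0,c)→(s3,a,←)
state=s3 head=4 tape=___caba[b]ab_   (s3,b)→(s0,c,→)
state=s0 head=5 tape=___cabac[a]b_   (s0,a)→(s3,c,→)
state=s3 head=6 tape=___cabacc[b]_   (s3,b)→(s0,c,→)
state=s0 head=7 tape=___cabaccc[_]   (s0,_)→(s3,a,←)
state=s3 head=6 tape=___cabacc[c]a   (s3,c)→(s3,c,←)
state=s3 head=5 tape=___cabac[c]ca   (s3,c)→(s3,c,←)
state=s3 head=4 tape=___caba[c]cca   (s3,c)→(s3,c,←)
state=s3 head=3 tape=___cab[a]ccca   (s3,a)→(s0,b,←)
state=s0 head=2 tape=___ca[b]bccca   (s0,b)→(s3,a,→)
state=s3 head=3 tape=___caa[b]ccca   (s3,b)→(s0,c,→)
state=s0 head=4 tape=___caac[c]cca   (s0,c)→(s3,a,←)
state=s3 head=3 tape=___caa[c]acca   (s3,c)→(s3,c,←)
state=s3 head=2 tape=___ca[a]cacca   (s3,a)→(s0,b,←)
state=s0 head=1 tape=___c[a]bcacca   (s0,a)→(s3,c,→)
state=s3 head=2 tape=___cc[b]cacca   (s3,b)→(s0,c,→)
state=s0 head=3 tape=___ccc[c]acca   (s0,c)→(s3,a,←)
state=s3 head=2 tape=___cc[c]aacca   (s3,c)→(s3,c,←)
state=s3 head=1 tape=___c[c]caacca   (s3,c)→(s3,c,←)
state=s3 head=0 tape=___[c]ccaacca   (s3,c)→(s3,c,←)
state=s3 head=-1 tape=__[_]cccaacca   (s3,_)→(s2,_,←)
state=s2 head=-2 tape=_[_]_cccaacca   (s2,_)→(s1,c,←)
state=s1 head=-3 tape=[_]c_cccaacca   (s1,_)→(s2,b,→)
state=s2 head=-2 tape=b[c]_cccaacca   (s2,c)→(s3,a,→)
state=s3 head=-1 tape=ba[_]cccaacca   (s3,_)→(s2,_,←)
state=s2 head=-2 tape=b[a]_cccaacca
M halts after 27 transitions.

27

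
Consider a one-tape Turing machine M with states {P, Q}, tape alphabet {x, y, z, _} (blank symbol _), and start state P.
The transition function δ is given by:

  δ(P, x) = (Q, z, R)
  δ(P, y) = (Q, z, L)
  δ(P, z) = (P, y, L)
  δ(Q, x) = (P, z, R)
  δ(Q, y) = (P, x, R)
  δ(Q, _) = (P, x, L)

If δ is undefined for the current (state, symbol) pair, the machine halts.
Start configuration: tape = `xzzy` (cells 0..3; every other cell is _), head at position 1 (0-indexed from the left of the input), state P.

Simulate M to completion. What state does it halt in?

P | _x[z]zy   read z → write y, move L, go to P
P | _[x]yzy   read x → write z, move R, go to Q
Q | _z[y]zy   read y → write x, move R, go to P
P | _zx[z]y   read z → write y, move L, go to P
P | _z[x]yy   read x → write z, move R, go to Q
Q | _zz[y]y   read y → write x, move R, go to P
P | _zzx[y]   read y → write z, move L, go to Q
Q | _zz[x]z   read x → write z, move R, go to P
P | _zzz[z]   read z → write y, move L, go to P
P | _zz[z]y   read z → write y, move L, go to P
P | _z[z]yy   read z → write y, move L, go to P
P | _[z]yyy   read z → write y, move L, go to P
P | [_]yyyy
No transition is defined for (P, _); M halts in state P.

P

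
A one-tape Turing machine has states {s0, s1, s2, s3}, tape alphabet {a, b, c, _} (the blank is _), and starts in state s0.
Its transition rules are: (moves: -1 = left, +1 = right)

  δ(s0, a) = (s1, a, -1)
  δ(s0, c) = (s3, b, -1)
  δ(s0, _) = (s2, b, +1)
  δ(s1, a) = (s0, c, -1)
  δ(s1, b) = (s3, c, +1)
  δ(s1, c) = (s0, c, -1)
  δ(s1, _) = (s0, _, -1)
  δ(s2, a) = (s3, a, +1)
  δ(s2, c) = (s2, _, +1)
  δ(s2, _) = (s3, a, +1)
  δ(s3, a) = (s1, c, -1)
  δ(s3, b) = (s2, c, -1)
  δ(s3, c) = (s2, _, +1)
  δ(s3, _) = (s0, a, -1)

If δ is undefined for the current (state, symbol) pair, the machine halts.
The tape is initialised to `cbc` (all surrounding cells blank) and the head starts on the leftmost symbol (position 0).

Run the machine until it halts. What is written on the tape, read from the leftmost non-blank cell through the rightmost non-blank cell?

ba_bc

s0 | __[c]bc   read c → write b, move -1, go to s3
s3 | _[_]bbc   read _ → write a, move -1, go to s0
s0 | [_]abbc   read _ → write b, move +1, go to s2
s2 | b[a]bbc   read a → write a, move +1, go to s3
s3 | ba[b]bc   read b → write c, move -1, go to s2
s2 | b[a]cbc   read a → write a, move +1, go to s3
s3 | ba[c]bc   read c → write _, move +1, go to s2
s2 | ba_[b]c
The non-blank tape span at halt is ba_bc.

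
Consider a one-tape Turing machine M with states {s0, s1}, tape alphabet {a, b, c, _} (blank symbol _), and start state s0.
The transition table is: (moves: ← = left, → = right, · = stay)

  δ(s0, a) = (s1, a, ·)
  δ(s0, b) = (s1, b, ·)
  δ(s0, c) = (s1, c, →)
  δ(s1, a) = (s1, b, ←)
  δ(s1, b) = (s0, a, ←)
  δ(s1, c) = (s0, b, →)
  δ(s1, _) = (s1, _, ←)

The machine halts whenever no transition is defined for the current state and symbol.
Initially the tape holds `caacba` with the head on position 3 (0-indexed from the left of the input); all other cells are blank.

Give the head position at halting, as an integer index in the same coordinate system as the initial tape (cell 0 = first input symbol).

state=s0 head=3 tape=_caa[c]ba   (s0,c)→(s1,c,→)
state=s1 head=4 tape=_caac[b]a   (s1,b)→(s0,a,←)
state=s0 head=3 tape=_caa[c]aa   (s0,c)→(s1,c,→)
state=s1 head=4 tape=_caac[a]a   (s1,a)→(s1,b,←)
state=s1 head=3 tape=_caa[c]ba   (s1,c)→(s0,b,→)
state=s0 head=4 tape=_caab[b]a   (s0,b)→(s1,b,·)
state=s1 head=4 tape=_caab[b]a   (s1,b)→(s0,a,←)
state=s0 head=3 tape=_caa[b]aa   (s0,b)→(s1,b,·)
state=s1 head=3 tape=_caa[b]aa   (s1,b)→(s0,a,←)
state=s0 head=2 tape=_ca[a]aaa   (s0,a)→(s1,a,·)
state=s1 head=2 tape=_ca[a]aaa   (s1,a)→(s1,b,←)
state=s1 head=1 tape=_c[a]baaa   (s1,a)→(s1,b,←)
state=s1 head=0 tape=_[c]bbaaa   (s1,c)→(s0,b,→)
state=s0 head=1 tape=_b[b]baaa   (s0,b)→(s1,b,·)
state=s1 head=1 tape=_b[b]baaa   (s1,b)→(s0,a,←)
state=s0 head=0 tape=_[b]abaaa   (s0,b)→(s1,b,·)
state=s1 head=0 tape=_[b]abaaa   (s1,b)→(s0,a,←)
state=s0 head=-1 tape=[_]aabaaa
At halt the head is at cell -1.

-1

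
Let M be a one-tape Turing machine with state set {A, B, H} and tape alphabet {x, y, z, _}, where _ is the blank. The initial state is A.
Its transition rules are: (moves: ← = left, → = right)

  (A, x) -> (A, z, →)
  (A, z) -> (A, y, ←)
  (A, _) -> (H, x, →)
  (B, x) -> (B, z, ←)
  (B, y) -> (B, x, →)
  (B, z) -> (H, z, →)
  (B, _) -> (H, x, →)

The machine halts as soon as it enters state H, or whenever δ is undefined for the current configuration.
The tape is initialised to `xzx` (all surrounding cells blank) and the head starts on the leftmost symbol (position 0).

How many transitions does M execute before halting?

state=A head=0 tape=_[x]zx   (A,x)→(A,z,→)
state=A head=1 tape=_z[z]x   (A,z)→(A,y,←)
state=A head=0 tape=_[z]yx   (A,z)→(A,y,←)
state=A head=-1 tape=[_]yyx   (A,_)→(H,x,→)
state=H head=0 tape=x[y]yx
M halts after 4 transitions.

4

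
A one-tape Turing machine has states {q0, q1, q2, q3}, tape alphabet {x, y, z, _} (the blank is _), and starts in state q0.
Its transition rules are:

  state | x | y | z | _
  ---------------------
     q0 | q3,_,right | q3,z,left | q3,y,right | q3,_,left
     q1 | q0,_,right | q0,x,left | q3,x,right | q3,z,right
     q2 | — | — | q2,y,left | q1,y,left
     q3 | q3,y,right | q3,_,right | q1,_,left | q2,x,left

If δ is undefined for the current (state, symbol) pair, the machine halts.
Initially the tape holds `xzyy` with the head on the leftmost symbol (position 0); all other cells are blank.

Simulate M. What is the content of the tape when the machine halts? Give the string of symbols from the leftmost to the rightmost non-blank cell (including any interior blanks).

z__yz_yx

q0 | __[x]zyy__   read x → write _, move right, go to q3
q3 | ___[z]yy__   read z → write _, move left, go to q1
q1 | __[_]_yy__   read _ → write z, move right, go to q3
q3 | __z[_]yy__   read _ → write x, move left, go to q2
q2 | __[z]xyy__   read z → write y, move left, go to q2
q2 | _[_]yxyy__   read _ → write y, move left, go to q1
q1 | [_]yyxyy__   read _ → write z, move right, go to q3
q3 | z[y]yxyy__   read y → write _, move right, go to q3
q3 | z_[y]xyy__   read y → write _, move right, go to q3
q3 | z__[x]yy__   read x → write y, move right, go to q3
q3 | z__y[y]y__   read y → write _, move right, go to q3
q3 | z__y_[y]__   read y → write _, move right, go to q3
q3 | z__y__[_]_   read _ → write x, move left, go to q2
q2 | z__y_[_]x_   read _ → write y, move left, go to q1
q1 | z__y[_]yx_   read _ → write z, move right, go to q3
q3 | z__yz[y]x_   read y → write _, move right, go to q3
q3 | z__yz_[x]_   read x → write y, move right, go to q3
q3 | z__yz_y[_]   read _ → write x, move left, go to q2
q2 | z__yz_[y]x
The non-blank tape span at halt is z__yz_yx.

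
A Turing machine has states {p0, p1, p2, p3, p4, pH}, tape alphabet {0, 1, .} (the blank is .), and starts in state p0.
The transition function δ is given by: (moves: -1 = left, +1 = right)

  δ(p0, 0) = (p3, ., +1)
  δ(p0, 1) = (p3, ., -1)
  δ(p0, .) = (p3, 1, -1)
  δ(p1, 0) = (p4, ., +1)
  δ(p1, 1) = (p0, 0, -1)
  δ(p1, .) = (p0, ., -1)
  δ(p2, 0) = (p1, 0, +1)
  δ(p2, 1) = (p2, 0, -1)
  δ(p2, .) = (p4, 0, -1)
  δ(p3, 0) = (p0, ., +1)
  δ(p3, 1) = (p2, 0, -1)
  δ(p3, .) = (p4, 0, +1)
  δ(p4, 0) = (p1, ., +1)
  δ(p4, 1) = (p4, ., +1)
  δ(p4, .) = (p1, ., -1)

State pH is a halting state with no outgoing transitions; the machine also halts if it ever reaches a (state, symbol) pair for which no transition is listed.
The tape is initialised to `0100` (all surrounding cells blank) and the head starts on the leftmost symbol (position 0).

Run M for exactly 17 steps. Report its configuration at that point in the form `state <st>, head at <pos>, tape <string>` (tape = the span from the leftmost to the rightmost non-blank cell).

state p3, head at -5, tape 1...0000

p0 | .....[0]100   read 0 → write ., move +1, go to p3
p3 | ......[1]00   read 1 → write 0, move -1, go to p2
p2 | .....[.]000   read . → write 0, move -1, go to p4
p4 | ....[.]0000   read . → write ., move -1, go to p1
p1 | ...[.].0000   read . → write ., move -1, go to p0
p0 | ..[.]..0000   read . → write 1, move -1, go to p3
p3 | .[.]1..0000   read . → write 0, move +1, go to p4
p4 | .0[1]..0000   read 1 → write ., move +1, go to p4
p4 | .0.[.].0000   read . → write ., move -1, go to p1
p1 | .0[.]..0000   read . → write ., move -1, go to p0
p0 | .[0]...0000   read 0 → write ., move +1, go to p3
p3 | ..[.]..0000   read . → write 0, move +1, go to p4
p4 | ..0[.].0000   read . → write ., move -1, go to p1
p1 | ..[0]..0000   read 0 → write ., move +1, go to p4
p4 | ...[.].0000   read . → write ., move -1, go to p1
p1 | ..[.]..0000   read . → write ., move -1, go to p0
p0 | .[.]...0000   read . → write 1, move -1, go to p3
p3 | [.]1...0000
After 17 steps: state p3, head at -5, tape 1...0000.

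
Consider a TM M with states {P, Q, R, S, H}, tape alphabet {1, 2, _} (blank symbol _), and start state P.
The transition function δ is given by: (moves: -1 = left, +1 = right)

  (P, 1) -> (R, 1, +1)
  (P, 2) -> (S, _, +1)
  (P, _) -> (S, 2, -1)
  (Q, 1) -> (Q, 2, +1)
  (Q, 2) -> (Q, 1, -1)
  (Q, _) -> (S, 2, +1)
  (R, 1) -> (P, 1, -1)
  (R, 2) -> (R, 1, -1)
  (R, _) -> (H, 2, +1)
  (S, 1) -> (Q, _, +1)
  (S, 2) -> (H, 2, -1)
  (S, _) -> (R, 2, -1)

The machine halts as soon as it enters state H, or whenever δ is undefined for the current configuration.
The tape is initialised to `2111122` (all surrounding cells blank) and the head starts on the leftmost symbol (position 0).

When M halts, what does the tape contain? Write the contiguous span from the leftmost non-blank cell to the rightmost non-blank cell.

state=P head=0 tape=[2]111122__   (P,2)→(S,_,+1)
state=S head=1 tape=_[1]11122__   (S,1)→(Q,_,+1)
state=Q head=2 tape=__[1]1122__   (Q,1)→(Q,2,+1)
state=Q head=3 tape=__2[1]122__   (Q,1)→(Q,2,+1)
state=Q head=4 tape=__22[1]22__   (Q,1)→(Q,2,+1)
state=Q head=5 tape=__222[2]2__   (Q,2)→(Q,1,-1)
state=Q head=4 tape=__22[2]12__   (Q,2)→(Q,1,-1)
state=Q head=3 tape=__2[2]112__   (Q,2)→(Q,1,-1)
state=Q head=2 tape=__[2]1112__   (Q,2)→(Q,1,-1)
state=Q head=1 tape=_[_]11112__   (Q,_)→(S,2,+1)
state=S head=2 tape=_2[1]1112__   (S,1)→(Q,_,+1)
state=Q head=3 tape=_2_[1]112__   (Q,1)→(Q,2,+1)
state=Q head=4 tape=_2_2[1]12__   (Q,1)→(Q,2,+1)
state=Q head=5 tape=_2_22[1]2__   (Q,1)→(Q,2,+1)
state=Q head=6 tape=_2_222[2]__   (Q,2)→(Q,1,-1)
state=Q head=5 tape=_2_22[2]1__   (Q,2)→(Q,1,-1)
state=Q head=4 tape=_2_2[2]11__   (Q,2)→(Q,1,-1)
state=Q head=3 tape=_2_[2]111__   (Q,2)→(Q,1,-1)
state=Q head=2 tape=_2[_]1111__   (Q,_)→(S,2,+1)
state=S head=3 tape=_22[1]111__   (S,1)→(Q,_,+1)
state=Q head=4 tape=_22_[1]11__   (Q,1)→(Q,2,+1)
state=Q head=5 tape=_22_2[1]1__   (Q,1)→(Q,2,+1)
state=Q head=6 tape=_22_22[1]__   (Q,1)→(Q,2,+1)
state=Q head=7 tape=_22_222[_]_   (Q,_)→(S,2,+1)
state=S head=8 tape=_22_2222[_]   (S,_)→(R,2,-1)
state=R head=7 tape=_22_222[2]2   (R,2)→(R,1,-1)
state=R head=6 tape=_22_22[2]12   (R,2)→(R,1,-1)
state=R head=5 tape=_22_2[2]112   (R,2)→(R,1,-1)
state=R head=4 tape=_22_[2]1112   (R,2)→(R,1,-1)
state=R head=3 tape=_22[_]11112   (R,_)→(H,2,+1)
state=H head=4 tape=_222[1]1112
The non-blank tape span at halt is 22211112.

22211112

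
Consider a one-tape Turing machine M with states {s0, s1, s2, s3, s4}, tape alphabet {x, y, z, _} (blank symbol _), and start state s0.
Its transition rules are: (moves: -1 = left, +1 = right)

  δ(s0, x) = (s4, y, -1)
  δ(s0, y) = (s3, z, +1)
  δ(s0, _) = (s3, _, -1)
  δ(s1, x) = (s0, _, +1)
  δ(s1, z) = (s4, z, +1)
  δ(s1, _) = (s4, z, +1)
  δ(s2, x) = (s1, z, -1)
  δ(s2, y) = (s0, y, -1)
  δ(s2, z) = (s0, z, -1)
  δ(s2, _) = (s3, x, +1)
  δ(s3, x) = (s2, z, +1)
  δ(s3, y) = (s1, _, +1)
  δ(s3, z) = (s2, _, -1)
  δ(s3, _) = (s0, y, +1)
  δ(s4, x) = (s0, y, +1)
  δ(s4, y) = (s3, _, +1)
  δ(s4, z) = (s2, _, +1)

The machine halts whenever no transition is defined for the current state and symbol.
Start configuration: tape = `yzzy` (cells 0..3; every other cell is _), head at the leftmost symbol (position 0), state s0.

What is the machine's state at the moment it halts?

s0 | __[y]zzy__   read y → write z, move +1, go to s3
s3 | __z[z]zy__   read z → write _, move -1, go to s2
s2 | __[z]_zy__   read z → write z, move -1, go to s0
s0 | _[_]z_zy__   read _ → write _, move -1, go to s3
s3 | [_]_z_zy__   read _ → write y, move +1, go to s0
s0 | y[_]z_zy__   read _ → write _, move -1, go to s3
s3 | [y]_z_zy__   read y → write _, move +1, go to s1
s1 | _[_]z_zy__   read _ → write z, move +1, go to s4
s4 | _z[z]_zy__   read z → write _, move +1, go to s2
s2 | _z_[_]zy__   read _ → write x, move +1, go to s3
s3 | _z_x[z]y__   read z → write _, move -1, go to s2
s2 | _z_[x]_y__   read x → write z, move -1, go to s1
s1 | _z[_]z_y__   read _ → write z, move +1, go to s4
s4 | _zz[z]_y__   read z → write _, move +1, go to s2
s2 | _zz_[_]y__   read _ → write x, move +1, go to s3
s3 | _zz_x[y]__   read y → write _, move +1, go to s1
s1 | _zz_x_[_]_   read _ → write z, move +1, go to s4
s4 | _zz_x_z[_]
No transition is defined for (s4, _); M halts in state s4.

s4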